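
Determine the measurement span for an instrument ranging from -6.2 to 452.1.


Span = upper range - lower range.
Span = 452.1 - (-6.2)
Span = 458.3

458.3


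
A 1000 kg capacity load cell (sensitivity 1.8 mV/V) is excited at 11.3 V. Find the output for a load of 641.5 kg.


Vout = rated_output * Vex * (load / capacity).
Vout = 1.8 * 11.3 * (641.5 / 1000)
Vout = 1.8 * 11.3 * 0.6415
Vout = 13.048 mV

13.048 mV


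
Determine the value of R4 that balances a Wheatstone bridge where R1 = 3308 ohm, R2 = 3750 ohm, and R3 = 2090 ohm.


At balance: R1*R4 = R2*R3, so R4 = R2*R3/R1.
R4 = 3750 * 2090 / 3308
R4 = 7837500 / 3308
R4 = 2369.26 ohm

2369.26 ohm


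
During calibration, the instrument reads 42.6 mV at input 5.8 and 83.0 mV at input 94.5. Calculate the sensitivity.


Sensitivity = (y2 - y1) / (x2 - x1).
S = (83.0 - 42.6) / (94.5 - 5.8)
S = 40.4 / 88.7
S = 0.4555 mV/unit

0.4555 mV/unit


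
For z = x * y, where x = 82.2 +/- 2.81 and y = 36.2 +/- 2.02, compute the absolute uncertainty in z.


For a product z = x*y, the relative uncertainty is:
uz/z = sqrt((ux/x)^2 + (uy/y)^2)
Relative uncertainties: ux/x = 2.81/82.2 = 0.034185
uy/y = 2.02/36.2 = 0.055801
z = 82.2 * 36.2 = 2975.6
uz = 2975.6 * sqrt(0.034185^2 + 0.055801^2) = 194.725

194.725


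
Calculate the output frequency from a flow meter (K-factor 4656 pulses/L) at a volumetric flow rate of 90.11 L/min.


Frequency = K * Q / 60 (converting L/min to L/s).
f = 4656 * 90.11 / 60
f = 419552.16 / 60
f = 6992.54 Hz

6992.54 Hz


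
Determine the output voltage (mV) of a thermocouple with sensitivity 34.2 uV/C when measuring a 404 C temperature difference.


The thermocouple output V = sensitivity * dT.
V = 34.2 uV/C * 404 C
V = 13816.8 uV
V = 13.817 mV

13.817 mV


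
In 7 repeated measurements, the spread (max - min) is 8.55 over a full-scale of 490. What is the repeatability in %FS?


Repeatability = (spread / full scale) * 100%.
R = (8.55 / 490) * 100
R = 1.745 %FS

1.745 %FS


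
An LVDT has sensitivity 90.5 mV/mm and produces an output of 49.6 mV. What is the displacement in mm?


Displacement = Vout / sensitivity.
d = 49.6 / 90.5
d = 0.548 mm

0.548 mm


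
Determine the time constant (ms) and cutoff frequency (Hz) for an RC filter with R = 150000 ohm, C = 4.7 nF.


Time constant: tau = R * C.
tau = 150000 * 4.70e-09 = 0.000705 s
tau = 0.705 ms
Cutoff frequency: fc = 1 / (2*pi*R*C).
fc = 1 / (2*pi*0.000705) = 225.75 Hz

tau = 0.705 ms, fc = 225.75 Hz


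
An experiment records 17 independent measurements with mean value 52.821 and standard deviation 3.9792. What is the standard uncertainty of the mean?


The standard uncertainty for Type A evaluation is u = s / sqrt(n).
u = 3.9792 / sqrt(17)
u = 3.9792 / 4.1231
u = 0.9651

0.9651


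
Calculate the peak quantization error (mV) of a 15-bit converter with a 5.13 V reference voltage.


The maximum quantization error is +/- LSB/2.
LSB = Vref / 2^n = 5.13 / 32768 = 0.00015656 V
Max error = LSB / 2 = 0.00015656 / 2 = 7.828e-05 V
Max error = 0.0783 mV

0.0783 mV


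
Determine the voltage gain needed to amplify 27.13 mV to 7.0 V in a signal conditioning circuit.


Gain = Vout / Vin (converting to same units).
G = 7.0 V / 27.13 mV
G = 7000.0 mV / 27.13 mV
G = 258.02

258.02


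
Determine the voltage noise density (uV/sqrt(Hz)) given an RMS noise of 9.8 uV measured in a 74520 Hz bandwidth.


Noise spectral density = Vrms / sqrt(BW).
NSD = 9.8 / sqrt(74520)
NSD = 9.8 / 272.9835
NSD = 0.0359 uV/sqrt(Hz)

0.0359 uV/sqrt(Hz)


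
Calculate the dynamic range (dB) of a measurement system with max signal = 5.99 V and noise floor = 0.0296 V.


Dynamic range = 20 * log10(Vmax / Vnoise).
DR = 20 * log10(5.99 / 0.0296)
DR = 20 * log10(202.36)
DR = 46.12 dB

46.12 dB


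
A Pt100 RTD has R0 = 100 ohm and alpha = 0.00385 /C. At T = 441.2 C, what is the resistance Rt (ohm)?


The RTD equation: Rt = R0 * (1 + alpha * T).
Rt = 100 * (1 + 0.00385 * 441.2)
Rt = 100 * (1 + 1.69862)
Rt = 100 * 2.69862
Rt = 269.862 ohm

269.862 ohm


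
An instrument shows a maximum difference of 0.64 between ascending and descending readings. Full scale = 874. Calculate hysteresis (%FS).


Hysteresis = (max difference / full scale) * 100%.
H = (0.64 / 874) * 100
H = 0.073 %FS

0.073 %FS


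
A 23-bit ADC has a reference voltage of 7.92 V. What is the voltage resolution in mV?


The resolution (LSB) of an ADC is Vref / 2^n.
LSB = 7.92 / 2^23
LSB = 7.92 / 8388608
LSB = 9.4e-07 V = 0.00094414 mV

0.00094414 mV


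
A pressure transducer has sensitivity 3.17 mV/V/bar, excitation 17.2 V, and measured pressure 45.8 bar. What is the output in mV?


Output = sensitivity * Vex * P.
Vout = 3.17 * 17.2 * 45.8
Vout = 54.524 * 45.8
Vout = 2497.2 mV

2497.2 mV


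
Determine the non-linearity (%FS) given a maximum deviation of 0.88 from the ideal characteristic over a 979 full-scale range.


Linearity error = (max deviation / full scale) * 100%.
Linearity = (0.88 / 979) * 100
Linearity = 0.09 %FS

0.09 %FS


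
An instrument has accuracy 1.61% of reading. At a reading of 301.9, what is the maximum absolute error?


Absolute error = (accuracy% / 100) * reading.
Error = (1.61 / 100) * 301.9
Error = 0.0161 * 301.9
Error = 4.8606

4.8606


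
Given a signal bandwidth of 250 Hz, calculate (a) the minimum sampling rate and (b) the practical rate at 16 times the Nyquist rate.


By Nyquist theorem, fs_min = 2 * fmax.
fs_min = 2 * 250 = 500 Hz
Practical rate = 16 * fs_min = 16 * 500 = 8000 Hz

fs_min = 500 Hz, fs_practical = 8000 Hz


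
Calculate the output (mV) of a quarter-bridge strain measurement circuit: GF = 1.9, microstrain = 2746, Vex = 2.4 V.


Quarter bridge output: Vout = (GF * epsilon * Vex) / 4.
Vout = (1.9 * 2746e-6 * 2.4) / 4
Vout = 0.01252176 / 4 V
Vout = 0.00313044 V = 3.1304 mV

3.1304 mV


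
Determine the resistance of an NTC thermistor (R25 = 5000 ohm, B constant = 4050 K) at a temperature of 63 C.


NTC thermistor equation: Rt = R25 * exp(B * (1/T - 1/T25)).
T in Kelvin: 336.15 K, T25 = 298.15 K
1/T - 1/T25 = 1/336.15 - 1/298.15 = -0.00037915
B * (1/T - 1/T25) = 4050 * -0.00037915 = -1.5356
Rt = 5000 * exp(-1.5356) = 1076.7 ohm

1076.7 ohm


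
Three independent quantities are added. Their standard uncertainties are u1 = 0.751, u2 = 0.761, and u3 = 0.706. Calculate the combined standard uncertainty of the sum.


For a sum of independent quantities, uc = sqrt(u1^2 + u2^2 + u3^2).
uc = sqrt(0.751^2 + 0.761^2 + 0.706^2)
uc = sqrt(0.564001 + 0.579121 + 0.498436)
uc = 1.2812

1.2812


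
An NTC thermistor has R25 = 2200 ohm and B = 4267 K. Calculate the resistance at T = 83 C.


NTC thermistor equation: Rt = R25 * exp(B * (1/T - 1/T25)).
T in Kelvin: 356.15 K, T25 = 298.15 K
1/T - 1/T25 = 1/356.15 - 1/298.15 = -0.00054621
B * (1/T - 1/T25) = 4267 * -0.00054621 = -2.3307
Rt = 2200 * exp(-2.3307) = 213.9 ohm

213.9 ohm


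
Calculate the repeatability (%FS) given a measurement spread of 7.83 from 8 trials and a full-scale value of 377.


Repeatability = (spread / full scale) * 100%.
R = (7.83 / 377) * 100
R = 2.077 %FS

2.077 %FS


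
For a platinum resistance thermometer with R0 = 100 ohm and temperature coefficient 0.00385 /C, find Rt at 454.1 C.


The RTD equation: Rt = R0 * (1 + alpha * T).
Rt = 100 * (1 + 0.00385 * 454.1)
Rt = 100 * (1 + 1.748285)
Rt = 100 * 2.748285
Rt = 274.829 ohm

274.829 ohm


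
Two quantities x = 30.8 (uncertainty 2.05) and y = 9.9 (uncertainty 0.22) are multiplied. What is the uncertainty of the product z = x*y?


For a product z = x*y, the relative uncertainty is:
uz/z = sqrt((ux/x)^2 + (uy/y)^2)
Relative uncertainties: ux/x = 2.05/30.8 = 0.066558
uy/y = 0.22/9.9 = 0.022222
z = 30.8 * 9.9 = 304.9
uz = 304.9 * sqrt(0.066558^2 + 0.022222^2) = 21.396

21.396


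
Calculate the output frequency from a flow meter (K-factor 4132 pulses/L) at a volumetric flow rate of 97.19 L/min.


Frequency = K * Q / 60 (converting L/min to L/s).
f = 4132 * 97.19 / 60
f = 401589.08 / 60
f = 6693.15 Hz

6693.15 Hz


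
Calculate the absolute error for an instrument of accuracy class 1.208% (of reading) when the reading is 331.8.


Absolute error = (accuracy% / 100) * reading.
Error = (1.208 / 100) * 331.8
Error = 0.01208 * 331.8
Error = 4.0081

4.0081


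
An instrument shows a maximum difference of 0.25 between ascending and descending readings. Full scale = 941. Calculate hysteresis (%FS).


Hysteresis = (max difference / full scale) * 100%.
H = (0.25 / 941) * 100
H = 0.027 %FS

0.027 %FS


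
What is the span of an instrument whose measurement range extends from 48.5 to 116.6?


Span = upper range - lower range.
Span = 116.6 - (48.5)
Span = 68.1

68.1


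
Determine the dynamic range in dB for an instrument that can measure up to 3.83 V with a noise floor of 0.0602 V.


Dynamic range = 20 * log10(Vmax / Vnoise).
DR = 20 * log10(3.83 / 0.0602)
DR = 20 * log10(63.62)
DR = 36.07 dB

36.07 dB


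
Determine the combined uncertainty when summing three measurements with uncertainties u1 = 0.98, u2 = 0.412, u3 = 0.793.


For a sum of independent quantities, uc = sqrt(u1^2 + u2^2 + u3^2).
uc = sqrt(0.98^2 + 0.412^2 + 0.793^2)
uc = sqrt(0.9604 + 0.169744 + 0.628849)
uc = 1.3263

1.3263


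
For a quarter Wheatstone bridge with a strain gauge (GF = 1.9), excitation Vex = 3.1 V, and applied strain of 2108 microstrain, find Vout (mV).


Quarter bridge output: Vout = (GF * epsilon * Vex) / 4.
Vout = (1.9 * 2108e-6 * 3.1) / 4
Vout = 0.01241612 / 4 V
Vout = 0.00310403 V = 3.104 mV

3.104 mV


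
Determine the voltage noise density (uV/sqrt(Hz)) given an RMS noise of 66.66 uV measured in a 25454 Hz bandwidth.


Noise spectral density = Vrms / sqrt(BW).
NSD = 66.66 / sqrt(25454)
NSD = 66.66 / 159.5431
NSD = 0.4178 uV/sqrt(Hz)

0.4178 uV/sqrt(Hz)


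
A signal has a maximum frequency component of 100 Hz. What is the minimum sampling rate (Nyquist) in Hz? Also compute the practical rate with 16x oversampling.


By Nyquist theorem, fs_min = 2 * fmax.
fs_min = 2 * 100 = 200 Hz
Practical rate = 16 * fs_min = 16 * 200 = 3200 Hz

fs_min = 200 Hz, fs_practical = 3200 Hz


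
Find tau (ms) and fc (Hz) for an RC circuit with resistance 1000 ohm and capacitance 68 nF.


Time constant: tau = R * C.
tau = 1000 * 6.80e-08 = 6.8e-05 s
tau = 0.068 ms
Cutoff frequency: fc = 1 / (2*pi*R*C).
fc = 1 / (2*pi*6.8e-05) = 2340.51 Hz

tau = 0.068 ms, fc = 2340.51 Hz


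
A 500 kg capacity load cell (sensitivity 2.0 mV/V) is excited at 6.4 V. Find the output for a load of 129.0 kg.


Vout = rated_output * Vex * (load / capacity).
Vout = 2.0 * 6.4 * (129.0 / 500)
Vout = 2.0 * 6.4 * 0.258
Vout = 3.302 mV

3.302 mV


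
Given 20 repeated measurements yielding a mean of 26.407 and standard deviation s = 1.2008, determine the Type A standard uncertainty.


The standard uncertainty for Type A evaluation is u = s / sqrt(n).
u = 1.2008 / sqrt(20)
u = 1.2008 / 4.4721
u = 0.2685

0.2685


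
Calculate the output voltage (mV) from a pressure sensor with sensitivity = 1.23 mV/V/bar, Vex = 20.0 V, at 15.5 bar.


Output = sensitivity * Vex * P.
Vout = 1.23 * 20.0 * 15.5
Vout = 24.6 * 15.5
Vout = 381.3 mV

381.3 mV


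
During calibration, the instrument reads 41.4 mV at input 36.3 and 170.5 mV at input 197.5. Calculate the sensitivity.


Sensitivity = (y2 - y1) / (x2 - x1).
S = (170.5 - 41.4) / (197.5 - 36.3)
S = 129.1 / 161.2
S = 0.8009 mV/unit

0.8009 mV/unit


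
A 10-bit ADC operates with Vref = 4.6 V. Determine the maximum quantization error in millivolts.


The maximum quantization error is +/- LSB/2.
LSB = Vref / 2^n = 4.6 / 1024 = 0.00449219 V
Max error = LSB / 2 = 0.00449219 / 2 = 0.00224609 V
Max error = 2.2461 mV

2.2461 mV


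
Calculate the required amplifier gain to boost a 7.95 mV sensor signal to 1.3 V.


Gain = Vout / Vin (converting to same units).
G = 1.3 V / 7.95 mV
G = 1300.0 mV / 7.95 mV
G = 163.52

163.52


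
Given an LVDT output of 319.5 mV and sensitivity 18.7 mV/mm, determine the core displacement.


Displacement = Vout / sensitivity.
d = 319.5 / 18.7
d = 17.086 mm

17.086 mm


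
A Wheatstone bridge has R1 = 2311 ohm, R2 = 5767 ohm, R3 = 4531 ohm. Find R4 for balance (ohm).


At balance: R1*R4 = R2*R3, so R4 = R2*R3/R1.
R4 = 5767 * 4531 / 2311
R4 = 26130277 / 2311
R4 = 11306.91 ohm

11306.91 ohm


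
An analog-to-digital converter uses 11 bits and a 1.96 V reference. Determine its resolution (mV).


The resolution (LSB) of an ADC is Vref / 2^n.
LSB = 1.96 / 2^11
LSB = 1.96 / 2048
LSB = 0.00095703 V = 0.95703125 mV

0.95703125 mV


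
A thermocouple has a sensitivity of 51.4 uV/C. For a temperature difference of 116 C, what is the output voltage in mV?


The thermocouple output V = sensitivity * dT.
V = 51.4 uV/C * 116 C
V = 5962.4 uV
V = 5.962 mV

5.962 mV


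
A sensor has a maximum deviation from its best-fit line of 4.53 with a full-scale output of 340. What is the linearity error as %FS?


Linearity error = (max deviation / full scale) * 100%.
Linearity = (4.53 / 340) * 100
Linearity = 1.332 %FS

1.332 %FS


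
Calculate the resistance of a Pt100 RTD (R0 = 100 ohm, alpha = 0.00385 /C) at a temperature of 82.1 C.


The RTD equation: Rt = R0 * (1 + alpha * T).
Rt = 100 * (1 + 0.00385 * 82.1)
Rt = 100 * (1 + 0.316085)
Rt = 100 * 1.316085
Rt = 131.608 ohm

131.608 ohm


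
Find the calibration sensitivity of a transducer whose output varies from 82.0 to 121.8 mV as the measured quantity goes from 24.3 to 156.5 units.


Sensitivity = (y2 - y1) / (x2 - x1).
S = (121.8 - 82.0) / (156.5 - 24.3)
S = 39.8 / 132.2
S = 0.3011 mV/unit

0.3011 mV/unit


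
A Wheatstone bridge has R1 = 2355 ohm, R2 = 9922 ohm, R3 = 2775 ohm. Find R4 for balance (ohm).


At balance: R1*R4 = R2*R3, so R4 = R2*R3/R1.
R4 = 9922 * 2775 / 2355
R4 = 27533550 / 2355
R4 = 11691.53 ohm

11691.53 ohm


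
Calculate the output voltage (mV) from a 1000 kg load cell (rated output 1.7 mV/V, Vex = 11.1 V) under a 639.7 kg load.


Vout = rated_output * Vex * (load / capacity).
Vout = 1.7 * 11.1 * (639.7 / 1000)
Vout = 1.7 * 11.1 * 0.6397
Vout = 12.071 mV

12.071 mV


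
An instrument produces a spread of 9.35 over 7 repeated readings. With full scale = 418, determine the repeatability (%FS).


Repeatability = (spread / full scale) * 100%.
R = (9.35 / 418) * 100
R = 2.237 %FS

2.237 %FS


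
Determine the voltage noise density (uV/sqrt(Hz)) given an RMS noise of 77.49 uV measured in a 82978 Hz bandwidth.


Noise spectral density = Vrms / sqrt(BW).
NSD = 77.49 / sqrt(82978)
NSD = 77.49 / 288.059
NSD = 0.269 uV/sqrt(Hz)

0.269 uV/sqrt(Hz)


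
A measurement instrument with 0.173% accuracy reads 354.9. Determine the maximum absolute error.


Absolute error = (accuracy% / 100) * reading.
Error = (0.173 / 100) * 354.9
Error = 0.00173 * 354.9
Error = 0.614

0.614


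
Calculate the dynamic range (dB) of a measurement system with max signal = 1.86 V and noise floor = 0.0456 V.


Dynamic range = 20 * log10(Vmax / Vnoise).
DR = 20 * log10(1.86 / 0.0456)
DR = 20 * log10(40.79)
DR = 32.21 dB

32.21 dB


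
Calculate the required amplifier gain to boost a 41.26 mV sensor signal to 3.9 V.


Gain = Vout / Vin (converting to same units).
G = 3.9 V / 41.26 mV
G = 3900.0 mV / 41.26 mV
G = 94.52

94.52


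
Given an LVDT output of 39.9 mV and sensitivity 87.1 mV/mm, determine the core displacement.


Displacement = Vout / sensitivity.
d = 39.9 / 87.1
d = 0.458 mm

0.458 mm


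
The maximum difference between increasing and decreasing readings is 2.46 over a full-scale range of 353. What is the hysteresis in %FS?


Hysteresis = (max difference / full scale) * 100%.
H = (2.46 / 353) * 100
H = 0.697 %FS

0.697 %FS


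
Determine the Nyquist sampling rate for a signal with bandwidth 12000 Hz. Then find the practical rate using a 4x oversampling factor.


By Nyquist theorem, fs_min = 2 * fmax.
fs_min = 2 * 12000 = 24000 Hz
Practical rate = 4 * fs_min = 4 * 24000 = 96000 Hz

fs_min = 24000 Hz, fs_practical = 96000 Hz


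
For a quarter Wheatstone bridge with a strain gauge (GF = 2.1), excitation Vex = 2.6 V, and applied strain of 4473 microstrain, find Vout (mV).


Quarter bridge output: Vout = (GF * epsilon * Vex) / 4.
Vout = (2.1 * 4473e-6 * 2.6) / 4
Vout = 0.02442258 / 4 V
Vout = 0.00610565 V = 6.1056 mV

6.1056 mV


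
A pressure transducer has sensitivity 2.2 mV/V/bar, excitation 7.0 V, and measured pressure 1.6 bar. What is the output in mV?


Output = sensitivity * Vex * P.
Vout = 2.2 * 7.0 * 1.6
Vout = 15.4 * 1.6
Vout = 24.64 mV

24.64 mV


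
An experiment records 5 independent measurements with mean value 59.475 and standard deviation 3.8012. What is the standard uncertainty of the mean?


The standard uncertainty for Type A evaluation is u = s / sqrt(n).
u = 3.8012 / sqrt(5)
u = 3.8012 / 2.2361
u = 1.6999

1.6999


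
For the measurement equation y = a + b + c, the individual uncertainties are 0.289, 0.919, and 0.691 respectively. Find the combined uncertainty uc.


For a sum of independent quantities, uc = sqrt(u1^2 + u2^2 + u3^2).
uc = sqrt(0.289^2 + 0.919^2 + 0.691^2)
uc = sqrt(0.083521 + 0.844561 + 0.477481)
uc = 1.1856

1.1856


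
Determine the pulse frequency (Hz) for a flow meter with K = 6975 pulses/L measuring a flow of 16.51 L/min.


Frequency = K * Q / 60 (converting L/min to L/s).
f = 6975 * 16.51 / 60
f = 115157.25 / 60
f = 1919.29 Hz

1919.29 Hz


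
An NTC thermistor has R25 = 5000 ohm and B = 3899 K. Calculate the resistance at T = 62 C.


NTC thermistor equation: Rt = R25 * exp(B * (1/T - 1/T25)).
T in Kelvin: 335.15 K, T25 = 298.15 K
1/T - 1/T25 = 1/335.15 - 1/298.15 = -0.00037028
B * (1/T - 1/T25) = 3899 * -0.00037028 = -1.4437
Rt = 5000 * exp(-1.4437) = 1180.2 ohm

1180.2 ohm


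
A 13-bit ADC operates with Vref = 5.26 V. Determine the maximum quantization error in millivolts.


The maximum quantization error is +/- LSB/2.
LSB = Vref / 2^n = 5.26 / 8192 = 0.00064209 V
Max error = LSB / 2 = 0.00064209 / 2 = 0.00032104 V
Max error = 0.321 mV

0.321 mV


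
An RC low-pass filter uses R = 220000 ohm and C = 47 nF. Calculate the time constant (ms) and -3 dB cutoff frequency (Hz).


Time constant: tau = R * C.
tau = 220000 * 4.70e-08 = 0.01034 s
tau = 10.34 ms
Cutoff frequency: fc = 1 / (2*pi*R*C).
fc = 1 / (2*pi*0.01034) = 15.39 Hz

tau = 10.34 ms, fc = 15.39 Hz


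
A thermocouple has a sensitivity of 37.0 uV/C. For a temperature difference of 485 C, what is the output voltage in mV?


The thermocouple output V = sensitivity * dT.
V = 37.0 uV/C * 485 C
V = 17945.0 uV
V = 17.945 mV

17.945 mV


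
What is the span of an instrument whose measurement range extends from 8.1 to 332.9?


Span = upper range - lower range.
Span = 332.9 - (8.1)
Span = 324.8

324.8


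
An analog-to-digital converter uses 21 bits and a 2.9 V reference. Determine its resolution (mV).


The resolution (LSB) of an ADC is Vref / 2^n.
LSB = 2.9 / 2^21
LSB = 2.9 / 2097152
LSB = 1.38e-06 V = 0.00138283 mV

0.00138283 mV


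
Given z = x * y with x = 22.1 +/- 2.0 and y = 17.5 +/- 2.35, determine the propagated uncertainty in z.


For a product z = x*y, the relative uncertainty is:
uz/z = sqrt((ux/x)^2 + (uy/y)^2)
Relative uncertainties: ux/x = 2.0/22.1 = 0.090498
uy/y = 2.35/17.5 = 0.134286
z = 22.1 * 17.5 = 386.8
uz = 386.8 * sqrt(0.090498^2 + 0.134286^2) = 62.628

62.628


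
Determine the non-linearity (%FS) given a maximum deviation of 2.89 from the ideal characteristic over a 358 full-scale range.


Linearity error = (max deviation / full scale) * 100%.
Linearity = (2.89 / 358) * 100
Linearity = 0.807 %FS

0.807 %FS


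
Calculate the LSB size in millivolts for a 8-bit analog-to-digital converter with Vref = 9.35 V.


The resolution (LSB) of an ADC is Vref / 2^n.
LSB = 9.35 / 2^8
LSB = 9.35 / 256
LSB = 0.03652344 V = 36.5234375 mV

36.5234375 mV


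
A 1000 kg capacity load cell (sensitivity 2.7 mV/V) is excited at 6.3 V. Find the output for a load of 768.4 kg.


Vout = rated_output * Vex * (load / capacity).
Vout = 2.7 * 6.3 * (768.4 / 1000)
Vout = 2.7 * 6.3 * 0.7684
Vout = 13.07 mV

13.07 mV


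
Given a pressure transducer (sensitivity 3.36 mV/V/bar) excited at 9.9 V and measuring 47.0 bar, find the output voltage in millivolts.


Output = sensitivity * Vex * P.
Vout = 3.36 * 9.9 * 47.0
Vout = 33.264 * 47.0
Vout = 1563.41 mV

1563.41 mV


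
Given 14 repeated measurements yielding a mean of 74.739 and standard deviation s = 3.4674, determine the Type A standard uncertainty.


The standard uncertainty for Type A evaluation is u = s / sqrt(n).
u = 3.4674 / sqrt(14)
u = 3.4674 / 3.7417
u = 0.9267

0.9267


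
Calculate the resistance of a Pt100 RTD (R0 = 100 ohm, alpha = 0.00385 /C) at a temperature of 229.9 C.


The RTD equation: Rt = R0 * (1 + alpha * T).
Rt = 100 * (1 + 0.00385 * 229.9)
Rt = 100 * (1 + 0.885115)
Rt = 100 * 1.885115
Rt = 188.512 ohm

188.512 ohm


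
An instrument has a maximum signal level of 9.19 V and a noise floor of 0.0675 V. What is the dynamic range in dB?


Dynamic range = 20 * log10(Vmax / Vnoise).
DR = 20 * log10(9.19 / 0.0675)
DR = 20 * log10(136.15)
DR = 42.68 dB

42.68 dB


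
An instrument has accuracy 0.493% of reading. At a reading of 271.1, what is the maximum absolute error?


Absolute error = (accuracy% / 100) * reading.
Error = (0.493 / 100) * 271.1
Error = 0.00493 * 271.1
Error = 1.3365

1.3365


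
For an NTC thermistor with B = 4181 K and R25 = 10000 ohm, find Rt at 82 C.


NTC thermistor equation: Rt = R25 * exp(B * (1/T - 1/T25)).
T in Kelvin: 355.15 K, T25 = 298.15 K
1/T - 1/T25 = 1/355.15 - 1/298.15 = -0.0005383
B * (1/T - 1/T25) = 4181 * -0.0005383 = -2.2507
Rt = 10000 * exp(-2.2507) = 1053.3 ohm

1053.3 ohm


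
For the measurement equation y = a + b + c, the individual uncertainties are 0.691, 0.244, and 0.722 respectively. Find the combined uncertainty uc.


For a sum of independent quantities, uc = sqrt(u1^2 + u2^2 + u3^2).
uc = sqrt(0.691^2 + 0.244^2 + 0.722^2)
uc = sqrt(0.477481 + 0.059536 + 0.521284)
uc = 1.0287

1.0287


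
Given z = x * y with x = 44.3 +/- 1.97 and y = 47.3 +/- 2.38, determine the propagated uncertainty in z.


For a product z = x*y, the relative uncertainty is:
uz/z = sqrt((ux/x)^2 + (uy/y)^2)
Relative uncertainties: ux/x = 1.97/44.3 = 0.04447
uy/y = 2.38/47.3 = 0.050317
z = 44.3 * 47.3 = 2095.4
uz = 2095.4 * sqrt(0.04447^2 + 0.050317^2) = 140.709

140.709


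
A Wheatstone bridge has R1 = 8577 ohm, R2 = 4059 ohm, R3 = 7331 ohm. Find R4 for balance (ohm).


At balance: R1*R4 = R2*R3, so R4 = R2*R3/R1.
R4 = 4059 * 7331 / 8577
R4 = 29756529 / 8577
R4 = 3469.34 ohm

3469.34 ohm


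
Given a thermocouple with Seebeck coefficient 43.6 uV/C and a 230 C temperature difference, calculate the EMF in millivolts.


The thermocouple output V = sensitivity * dT.
V = 43.6 uV/C * 230 C
V = 10028.0 uV
V = 10.028 mV

10.028 mV


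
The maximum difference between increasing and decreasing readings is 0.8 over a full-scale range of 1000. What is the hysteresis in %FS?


Hysteresis = (max difference / full scale) * 100%.
H = (0.8 / 1000) * 100
H = 0.08 %FS

0.08 %FS


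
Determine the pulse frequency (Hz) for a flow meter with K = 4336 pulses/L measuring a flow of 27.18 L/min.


Frequency = K * Q / 60 (converting L/min to L/s).
f = 4336 * 27.18 / 60
f = 117852.48 / 60
f = 1964.21 Hz

1964.21 Hz


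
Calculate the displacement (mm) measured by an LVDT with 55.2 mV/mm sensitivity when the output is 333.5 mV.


Displacement = Vout / sensitivity.
d = 333.5 / 55.2
d = 6.042 mm

6.042 mm


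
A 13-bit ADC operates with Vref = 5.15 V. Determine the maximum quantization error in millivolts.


The maximum quantization error is +/- LSB/2.
LSB = Vref / 2^n = 5.15 / 8192 = 0.00062866 V
Max error = LSB / 2 = 0.00062866 / 2 = 0.00031433 V
Max error = 0.3143 mV

0.3143 mV


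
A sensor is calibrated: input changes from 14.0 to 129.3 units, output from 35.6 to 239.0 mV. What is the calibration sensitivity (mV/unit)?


Sensitivity = (y2 - y1) / (x2 - x1).
S = (239.0 - 35.6) / (129.3 - 14.0)
S = 203.4 / 115.3
S = 1.7641 mV/unit

1.7641 mV/unit


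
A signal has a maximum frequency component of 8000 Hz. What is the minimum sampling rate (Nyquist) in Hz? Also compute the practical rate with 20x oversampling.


By Nyquist theorem, fs_min = 2 * fmax.
fs_min = 2 * 8000 = 16000 Hz
Practical rate = 20 * fs_min = 20 * 16000 = 320000 Hz

fs_min = 16000 Hz, fs_practical = 320000 Hz


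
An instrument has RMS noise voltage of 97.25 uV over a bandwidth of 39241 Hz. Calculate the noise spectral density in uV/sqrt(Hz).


Noise spectral density = Vrms / sqrt(BW).
NSD = 97.25 / sqrt(39241)
NSD = 97.25 / 198.0934
NSD = 0.4909 uV/sqrt(Hz)

0.4909 uV/sqrt(Hz)


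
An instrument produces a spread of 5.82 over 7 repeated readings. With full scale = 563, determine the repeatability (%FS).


Repeatability = (spread / full scale) * 100%.
R = (5.82 / 563) * 100
R = 1.034 %FS

1.034 %FS


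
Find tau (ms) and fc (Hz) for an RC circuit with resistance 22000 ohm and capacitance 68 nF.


Time constant: tau = R * C.
tau = 22000 * 6.80e-08 = 0.001496 s
tau = 1.496 ms
Cutoff frequency: fc = 1 / (2*pi*R*C).
fc = 1 / (2*pi*0.001496) = 106.39 Hz

tau = 1.496 ms, fc = 106.39 Hz


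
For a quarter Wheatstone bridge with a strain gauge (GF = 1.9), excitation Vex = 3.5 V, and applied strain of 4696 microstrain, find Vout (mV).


Quarter bridge output: Vout = (GF * epsilon * Vex) / 4.
Vout = (1.9 * 4696e-6 * 3.5) / 4
Vout = 0.0312284 / 4 V
Vout = 0.0078071 V = 7.8071 mV

7.8071 mV


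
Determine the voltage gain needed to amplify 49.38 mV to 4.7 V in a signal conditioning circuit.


Gain = Vout / Vin (converting to same units).
G = 4.7 V / 49.38 mV
G = 4700.0 mV / 49.38 mV
G = 95.18

95.18


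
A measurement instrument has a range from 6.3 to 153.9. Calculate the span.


Span = upper range - lower range.
Span = 153.9 - (6.3)
Span = 147.6

147.6


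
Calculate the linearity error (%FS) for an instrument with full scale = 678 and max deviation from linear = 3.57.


Linearity error = (max deviation / full scale) * 100%.
Linearity = (3.57 / 678) * 100
Linearity = 0.527 %FS

0.527 %FS


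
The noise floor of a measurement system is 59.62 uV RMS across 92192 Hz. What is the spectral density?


Noise spectral density = Vrms / sqrt(BW).
NSD = 59.62 / sqrt(92192)
NSD = 59.62 / 303.6314
NSD = 0.1964 uV/sqrt(Hz)

0.1964 uV/sqrt(Hz)


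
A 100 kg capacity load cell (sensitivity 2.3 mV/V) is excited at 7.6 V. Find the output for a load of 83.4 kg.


Vout = rated_output * Vex * (load / capacity).
Vout = 2.3 * 7.6 * (83.4 / 100)
Vout = 2.3 * 7.6 * 0.834
Vout = 14.578 mV

14.578 mV


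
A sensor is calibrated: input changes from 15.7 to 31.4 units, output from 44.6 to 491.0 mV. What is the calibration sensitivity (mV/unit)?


Sensitivity = (y2 - y1) / (x2 - x1).
S = (491.0 - 44.6) / (31.4 - 15.7)
S = 446.4 / 15.7
S = 28.4331 mV/unit

28.4331 mV/unit


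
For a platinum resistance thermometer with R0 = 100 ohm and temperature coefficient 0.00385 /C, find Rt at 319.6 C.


The RTD equation: Rt = R0 * (1 + alpha * T).
Rt = 100 * (1 + 0.00385 * 319.6)
Rt = 100 * (1 + 1.23046)
Rt = 100 * 2.23046
Rt = 223.046 ohm

223.046 ohm


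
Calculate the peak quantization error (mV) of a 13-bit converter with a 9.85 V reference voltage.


The maximum quantization error is +/- LSB/2.
LSB = Vref / 2^n = 9.85 / 8192 = 0.00120239 V
Max error = LSB / 2 = 0.00120239 / 2 = 0.0006012 V
Max error = 0.6012 mV

0.6012 mV


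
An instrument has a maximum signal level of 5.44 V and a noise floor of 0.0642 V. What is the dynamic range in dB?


Dynamic range = 20 * log10(Vmax / Vnoise).
DR = 20 * log10(5.44 / 0.0642)
DR = 20 * log10(84.74)
DR = 38.56 dB

38.56 dB


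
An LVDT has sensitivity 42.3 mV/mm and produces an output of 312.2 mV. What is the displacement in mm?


Displacement = Vout / sensitivity.
d = 312.2 / 42.3
d = 7.381 mm

7.381 mm


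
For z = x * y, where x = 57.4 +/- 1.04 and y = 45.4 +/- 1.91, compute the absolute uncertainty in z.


For a product z = x*y, the relative uncertainty is:
uz/z = sqrt((ux/x)^2 + (uy/y)^2)
Relative uncertainties: ux/x = 1.04/57.4 = 0.018118
uy/y = 1.91/45.4 = 0.04207
z = 57.4 * 45.4 = 2606.0
uz = 2606.0 * sqrt(0.018118^2 + 0.04207^2) = 119.369

119.369


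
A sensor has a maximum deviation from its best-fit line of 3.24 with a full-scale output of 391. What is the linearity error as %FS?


Linearity error = (max deviation / full scale) * 100%.
Linearity = (3.24 / 391) * 100
Linearity = 0.829 %FS

0.829 %FS


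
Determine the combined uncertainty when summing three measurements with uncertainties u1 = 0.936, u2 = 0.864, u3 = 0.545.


For a sum of independent quantities, uc = sqrt(u1^2 + u2^2 + u3^2).
uc = sqrt(0.936^2 + 0.864^2 + 0.545^2)
uc = sqrt(0.876096 + 0.746496 + 0.297025)
uc = 1.3855

1.3855


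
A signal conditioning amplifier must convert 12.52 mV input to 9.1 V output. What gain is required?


Gain = Vout / Vin (converting to same units).
G = 9.1 V / 12.52 mV
G = 9100.0 mV / 12.52 mV
G = 726.84

726.84


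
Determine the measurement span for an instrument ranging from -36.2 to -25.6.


Span = upper range - lower range.
Span = -25.6 - (-36.2)
Span = 10.6

10.6


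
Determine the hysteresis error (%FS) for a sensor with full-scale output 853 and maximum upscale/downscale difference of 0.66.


Hysteresis = (max difference / full scale) * 100%.
H = (0.66 / 853) * 100
H = 0.077 %FS

0.077 %FS


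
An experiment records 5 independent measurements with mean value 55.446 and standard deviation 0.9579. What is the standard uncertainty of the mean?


The standard uncertainty for Type A evaluation is u = s / sqrt(n).
u = 0.9579 / sqrt(5)
u = 0.9579 / 2.2361
u = 0.4284

0.4284


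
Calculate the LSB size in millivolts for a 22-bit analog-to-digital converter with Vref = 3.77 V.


The resolution (LSB) of an ADC is Vref / 2^n.
LSB = 3.77 / 2^22
LSB = 3.77 / 4194304
LSB = 9e-07 V = 0.00089884 mV

0.00089884 mV


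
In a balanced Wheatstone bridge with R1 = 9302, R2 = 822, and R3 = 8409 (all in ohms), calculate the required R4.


At balance: R1*R4 = R2*R3, so R4 = R2*R3/R1.
R4 = 822 * 8409 / 9302
R4 = 6912198 / 9302
R4 = 743.09 ohm

743.09 ohm


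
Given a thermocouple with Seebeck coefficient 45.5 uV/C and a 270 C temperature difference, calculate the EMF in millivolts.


The thermocouple output V = sensitivity * dT.
V = 45.5 uV/C * 270 C
V = 12285.0 uV
V = 12.285 mV

12.285 mV


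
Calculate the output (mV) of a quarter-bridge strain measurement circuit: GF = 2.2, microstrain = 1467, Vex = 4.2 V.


Quarter bridge output: Vout = (GF * epsilon * Vex) / 4.
Vout = (2.2 * 1467e-6 * 4.2) / 4
Vout = 0.01355508 / 4 V
Vout = 0.00338877 V = 3.3888 mV

3.3888 mV


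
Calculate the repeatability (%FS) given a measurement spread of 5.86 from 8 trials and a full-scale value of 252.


Repeatability = (spread / full scale) * 100%.
R = (5.86 / 252) * 100
R = 2.325 %FS

2.325 %FS


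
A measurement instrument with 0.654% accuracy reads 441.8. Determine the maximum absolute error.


Absolute error = (accuracy% / 100) * reading.
Error = (0.654 / 100) * 441.8
Error = 0.00654 * 441.8
Error = 2.8894

2.8894


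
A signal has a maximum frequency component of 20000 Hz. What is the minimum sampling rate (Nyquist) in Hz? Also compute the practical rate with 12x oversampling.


By Nyquist theorem, fs_min = 2 * fmax.
fs_min = 2 * 20000 = 40000 Hz
Practical rate = 12 * fs_min = 12 * 40000 = 480000 Hz

fs_min = 40000 Hz, fs_practical = 480000 Hz


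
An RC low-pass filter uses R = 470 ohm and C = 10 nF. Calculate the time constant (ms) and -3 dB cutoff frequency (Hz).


Time constant: tau = R * C.
tau = 470 * 1.00e-08 = 4.7e-06 s
tau = 0.0047 ms
Cutoff frequency: fc = 1 / (2*pi*R*C).
fc = 1 / (2*pi*4.7e-06) = 33862.75 Hz

tau = 0.0047 ms, fc = 33862.75 Hz


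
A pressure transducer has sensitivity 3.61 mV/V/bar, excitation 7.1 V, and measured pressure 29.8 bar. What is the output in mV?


Output = sensitivity * Vex * P.
Vout = 3.61 * 7.1 * 29.8
Vout = 25.631 * 29.8
Vout = 763.8 mV

763.8 mV


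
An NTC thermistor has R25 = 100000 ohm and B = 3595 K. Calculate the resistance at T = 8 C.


NTC thermistor equation: Rt = R25 * exp(B * (1/T - 1/T25)).
T in Kelvin: 281.15 K, T25 = 298.15 K
1/T - 1/T25 = 1/281.15 - 1/298.15 = 0.0002028
B * (1/T - 1/T25) = 3595 * 0.0002028 = 0.7291
Rt = 100000 * exp(0.7291) = 207317.1 ohm

207317.1 ohm


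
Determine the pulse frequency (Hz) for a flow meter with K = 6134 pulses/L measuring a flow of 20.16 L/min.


Frequency = K * Q / 60 (converting L/min to L/s).
f = 6134 * 20.16 / 60
f = 123661.44 / 60
f = 2061.02 Hz

2061.02 Hz


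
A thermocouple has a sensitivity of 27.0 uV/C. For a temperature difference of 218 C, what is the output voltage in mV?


The thermocouple output V = sensitivity * dT.
V = 27.0 uV/C * 218 C
V = 5886.0 uV
V = 5.886 mV

5.886 mV


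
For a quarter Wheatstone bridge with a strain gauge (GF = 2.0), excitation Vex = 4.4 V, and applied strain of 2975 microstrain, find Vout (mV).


Quarter bridge output: Vout = (GF * epsilon * Vex) / 4.
Vout = (2.0 * 2975e-6 * 4.4) / 4
Vout = 0.02618 / 4 V
Vout = 0.006545 V = 6.545 mV

6.545 mV


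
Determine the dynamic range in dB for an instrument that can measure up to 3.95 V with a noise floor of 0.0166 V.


Dynamic range = 20 * log10(Vmax / Vnoise).
DR = 20 * log10(3.95 / 0.0166)
DR = 20 * log10(237.95)
DR = 47.53 dB

47.53 dB


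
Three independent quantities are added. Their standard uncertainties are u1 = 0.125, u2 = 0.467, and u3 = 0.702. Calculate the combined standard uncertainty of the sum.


For a sum of independent quantities, uc = sqrt(u1^2 + u2^2 + u3^2).
uc = sqrt(0.125^2 + 0.467^2 + 0.702^2)
uc = sqrt(0.015625 + 0.218089 + 0.492804)
uc = 0.8524

0.8524


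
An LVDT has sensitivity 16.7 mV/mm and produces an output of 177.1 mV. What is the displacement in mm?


Displacement = Vout / sensitivity.
d = 177.1 / 16.7
d = 10.605 mm

10.605 mm


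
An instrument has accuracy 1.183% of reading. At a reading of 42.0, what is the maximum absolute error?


Absolute error = (accuracy% / 100) * reading.
Error = (1.183 / 100) * 42.0
Error = 0.01183 * 42.0
Error = 0.4969

0.4969


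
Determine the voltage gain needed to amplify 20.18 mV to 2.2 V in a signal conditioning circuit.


Gain = Vout / Vin (converting to same units).
G = 2.2 V / 20.18 mV
G = 2200.0 mV / 20.18 mV
G = 109.02

109.02


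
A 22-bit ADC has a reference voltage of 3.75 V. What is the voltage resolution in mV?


The resolution (LSB) of an ADC is Vref / 2^n.
LSB = 3.75 / 2^22
LSB = 3.75 / 4194304
LSB = 8.9e-07 V = 0.00089407 mV

0.00089407 mV


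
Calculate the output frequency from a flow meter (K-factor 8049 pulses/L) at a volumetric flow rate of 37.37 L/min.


Frequency = K * Q / 60 (converting L/min to L/s).
f = 8049 * 37.37 / 60
f = 300791.13 / 60
f = 5013.19 Hz

5013.19 Hz


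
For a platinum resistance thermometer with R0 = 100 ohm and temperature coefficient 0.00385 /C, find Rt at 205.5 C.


The RTD equation: Rt = R0 * (1 + alpha * T).
Rt = 100 * (1 + 0.00385 * 205.5)
Rt = 100 * (1 + 0.791175)
Rt = 100 * 1.791175
Rt = 179.118 ohm

179.118 ohm


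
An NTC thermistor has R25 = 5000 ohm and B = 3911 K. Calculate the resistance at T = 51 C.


NTC thermistor equation: Rt = R25 * exp(B * (1/T - 1/T25)).
T in Kelvin: 324.15 K, T25 = 298.15 K
1/T - 1/T25 = 1/324.15 - 1/298.15 = -0.00026902
B * (1/T - 1/T25) = 3911 * -0.00026902 = -1.0522
Rt = 5000 * exp(-1.0522) = 1745.9 ohm

1745.9 ohm


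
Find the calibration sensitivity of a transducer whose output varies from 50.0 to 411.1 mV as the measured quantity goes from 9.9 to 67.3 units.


Sensitivity = (y2 - y1) / (x2 - x1).
S = (411.1 - 50.0) / (67.3 - 9.9)
S = 361.1 / 57.4
S = 6.2909 mV/unit

6.2909 mV/unit


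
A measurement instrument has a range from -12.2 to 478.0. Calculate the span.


Span = upper range - lower range.
Span = 478.0 - (-12.2)
Span = 490.2

490.2


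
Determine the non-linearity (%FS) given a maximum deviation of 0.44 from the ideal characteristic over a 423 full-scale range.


Linearity error = (max deviation / full scale) * 100%.
Linearity = (0.44 / 423) * 100
Linearity = 0.104 %FS

0.104 %FS


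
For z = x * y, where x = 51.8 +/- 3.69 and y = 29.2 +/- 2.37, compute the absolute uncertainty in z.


For a product z = x*y, the relative uncertainty is:
uz/z = sqrt((ux/x)^2 + (uy/y)^2)
Relative uncertainties: ux/x = 3.69/51.8 = 0.071236
uy/y = 2.37/29.2 = 0.081164
z = 51.8 * 29.2 = 1512.6
uz = 1512.6 * sqrt(0.071236^2 + 0.081164^2) = 163.344

163.344


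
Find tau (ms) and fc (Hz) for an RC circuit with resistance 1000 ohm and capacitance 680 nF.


Time constant: tau = R * C.
tau = 1000 * 6.80e-07 = 0.00068 s
tau = 0.68 ms
Cutoff frequency: fc = 1 / (2*pi*R*C).
fc = 1 / (2*pi*0.00068) = 234.05 Hz

tau = 0.68 ms, fc = 234.05 Hz


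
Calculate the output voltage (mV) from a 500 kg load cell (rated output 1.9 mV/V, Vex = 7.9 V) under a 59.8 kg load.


Vout = rated_output * Vex * (load / capacity).
Vout = 1.9 * 7.9 * (59.8 / 500)
Vout = 1.9 * 7.9 * 0.1196
Vout = 1.795 mV

1.795 mV


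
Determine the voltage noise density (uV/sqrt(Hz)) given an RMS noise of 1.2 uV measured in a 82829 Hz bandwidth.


Noise spectral density = Vrms / sqrt(BW).
NSD = 1.2 / sqrt(82829)
NSD = 1.2 / 287.8003
NSD = 0.0042 uV/sqrt(Hz)

0.0042 uV/sqrt(Hz)


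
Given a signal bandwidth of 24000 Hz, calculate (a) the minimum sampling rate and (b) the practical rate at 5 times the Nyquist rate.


By Nyquist theorem, fs_min = 2 * fmax.
fs_min = 2 * 24000 = 48000 Hz
Practical rate = 5 * fs_min = 5 * 48000 = 240000 Hz

fs_min = 48000 Hz, fs_practical = 240000 Hz


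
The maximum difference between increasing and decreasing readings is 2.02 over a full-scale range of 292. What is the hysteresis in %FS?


Hysteresis = (max difference / full scale) * 100%.
H = (2.02 / 292) * 100
H = 0.692 %FS

0.692 %FS


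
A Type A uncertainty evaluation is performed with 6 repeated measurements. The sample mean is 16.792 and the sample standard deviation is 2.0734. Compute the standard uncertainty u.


The standard uncertainty for Type A evaluation is u = s / sqrt(n).
u = 2.0734 / sqrt(6)
u = 2.0734 / 2.4495
u = 0.8465

0.8465


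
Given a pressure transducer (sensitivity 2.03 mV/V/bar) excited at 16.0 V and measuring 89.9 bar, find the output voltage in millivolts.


Output = sensitivity * Vex * P.
Vout = 2.03 * 16.0 * 89.9
Vout = 32.48 * 89.9
Vout = 2919.95 mV

2919.95 mV


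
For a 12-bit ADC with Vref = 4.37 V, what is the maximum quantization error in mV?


The maximum quantization error is +/- LSB/2.
LSB = Vref / 2^n = 4.37 / 4096 = 0.00106689 V
Max error = LSB / 2 = 0.00106689 / 2 = 0.00053345 V
Max error = 0.5334 mV

0.5334 mV


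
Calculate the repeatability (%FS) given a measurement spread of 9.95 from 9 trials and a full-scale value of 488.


Repeatability = (spread / full scale) * 100%.
R = (9.95 / 488) * 100
R = 2.039 %FS

2.039 %FS


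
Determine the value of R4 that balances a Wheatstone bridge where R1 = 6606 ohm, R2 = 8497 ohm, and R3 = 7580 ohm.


At balance: R1*R4 = R2*R3, so R4 = R2*R3/R1.
R4 = 8497 * 7580 / 6606
R4 = 64407260 / 6606
R4 = 9749.81 ohm

9749.81 ohm


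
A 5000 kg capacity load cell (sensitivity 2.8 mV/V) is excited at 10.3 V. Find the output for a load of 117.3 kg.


Vout = rated_output * Vex * (load / capacity).
Vout = 2.8 * 10.3 * (117.3 / 5000)
Vout = 2.8 * 10.3 * 0.02346
Vout = 0.677 mV

0.677 mV
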